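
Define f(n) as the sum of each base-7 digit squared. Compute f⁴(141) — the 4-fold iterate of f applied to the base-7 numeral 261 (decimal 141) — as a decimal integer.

45

141 = (2,6,1)_7 → 2² + 6² + 1² = 41
41 = (5,6)_7 → 5² + 6² = 61
61 = (1,1,5)_7 → 1² + 1² + 5² = 27
27 = (3,6)_7 → 3² + 6² = 45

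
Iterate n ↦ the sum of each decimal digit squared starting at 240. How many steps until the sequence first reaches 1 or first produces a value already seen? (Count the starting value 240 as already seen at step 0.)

9

240 → 2² + 4² + 0² = 20
20 → 2² + 0² = 4
4 → 4² = 16
16 → 1² + 6² = 37
37 → 3² + 7² = 58
58 → 5² + 8² = 89
89 → 8² + 9² = 145
145 → 1² + 4² + 5² = 42
42 → 4² + 2² = 20  — 20 repeats.
That took 9 steps.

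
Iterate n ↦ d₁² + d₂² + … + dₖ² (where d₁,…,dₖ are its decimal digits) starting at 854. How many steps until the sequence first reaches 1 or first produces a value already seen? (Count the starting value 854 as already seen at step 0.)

854 → 8² + 5² + 4² = 105
105 → 1² + 0² + 5² = 26
26 → 2² + 6² = 40
40 → 4² + 0² = 16
16 → 1² + 6² = 37
37 → 3² + 7² = 58
58 → 5² + 8² = 89
89 → 8² + 9² = 145
145 → 1² + 4² + 5² = 42
42 → 4² + 2² = 20
20 → 2² + 0² = 4
4 → 4² = 16  — 16 repeats.
That took 12 steps.

12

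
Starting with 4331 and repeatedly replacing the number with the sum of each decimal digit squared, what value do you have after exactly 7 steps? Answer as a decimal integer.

4331 → 4² + 3² + 3² + 1² = 16 + 9 + 9 + 1 = 35
35 → 3² + 5² = 9 + 25 = 34
34 → 3² + 4² = 9 + 16 = 25
25 → 2² + 5² = 4 + 25 = 29
29 → 2² + 9² = 4 + 81 = 85
85 → 8² + 5² = 64 + 25 = 89
89 → 8² + 9² = 64 + 81 = 145

145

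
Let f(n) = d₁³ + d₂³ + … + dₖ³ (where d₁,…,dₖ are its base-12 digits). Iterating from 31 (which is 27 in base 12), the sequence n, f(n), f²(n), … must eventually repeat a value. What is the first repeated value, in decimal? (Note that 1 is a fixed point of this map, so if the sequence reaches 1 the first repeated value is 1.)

31 = (2,7)_12 → 2³ + 7³ = 351
351 = (2,5,3)_12 → 2³ + 5³ + 3³ = 160
160 = (1,1,4)_12 → 1³ + 1³ + 4³ = 66
66 = (5,6)_12 → 5³ + 6³ = 341
341 = (2,4,5)_12 → 2³ + 4³ + 5³ = 197
197 = (1,4,5)_12 → 1³ + 4³ + 5³ = 190
190 = (1,3,10)_12 → 1³ + 3³ + 10³ = 1028
1028 = (7,1,8)_12 → 7³ + 1³ + 8³ = 856
856 = (5,11,4)_12 → 5³ + 11³ + 4³ = 1520
1520 = (10,6,8)_12 → 10³ + 6³ + 8³ = 1728
1728 = (1,0,0,0)_12 → 1³ + 0³ + 0³ + 0³ = 1  — reached the fixed point 1.
1 → 1, so 1 is the first repeated value.

1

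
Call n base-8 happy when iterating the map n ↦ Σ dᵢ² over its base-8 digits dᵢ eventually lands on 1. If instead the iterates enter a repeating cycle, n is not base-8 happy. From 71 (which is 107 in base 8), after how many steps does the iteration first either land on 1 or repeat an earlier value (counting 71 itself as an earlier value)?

71 = (1,0,7)_8 → 1² + 0² + 7² = 1 + 0 + 49 = 50
50 = (6,2)_8 → 6² + 2² = 36 + 4 = 40
40 = (5,0)_8 → 5² + 0² = 25 + 0 = 25
25 = (3,1)_8 → 3² + 1² = 9 + 1 = 10
10 = (1,2)_8 → 1² + 2² = 1 + 4 = 5
5 = (5)_8 → 5² = 25  — 25 repeats.
That took 6 steps.

6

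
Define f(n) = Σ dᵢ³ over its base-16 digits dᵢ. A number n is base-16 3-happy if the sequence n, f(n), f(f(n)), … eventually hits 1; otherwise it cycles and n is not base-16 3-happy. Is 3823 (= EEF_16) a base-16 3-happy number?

base-16 3-happy

3823 = (14,14,15)_16 → 14³ + 14³ + 15³ = 2744 + 2744 + 3375 = 8863
8863 = (2,2,9,15)_16 → 2³ + 2³ + 9³ + 15³ = 8 + 8 + 729 + 3375 = 4120
4120 = (1,0,1,8)_16 → 1³ + 0³ + 1³ + 8³ = 1 + 0 + 1 + 512 = 514
514 = (2,0,2)_16 → 2³ + 0³ + 2³ = 8 + 0 + 8 = 16
16 = (1,0)_16 → 1³ + 0³ = 1 + 0 = 1  — reached 1.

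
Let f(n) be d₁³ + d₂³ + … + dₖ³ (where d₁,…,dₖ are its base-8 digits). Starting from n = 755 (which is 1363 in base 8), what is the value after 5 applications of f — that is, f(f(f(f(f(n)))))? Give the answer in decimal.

281

755 = (1,3,6,3)_8 → 271
271 = (4,1,7)_8 → 408
408 = (6,3,0)_8 → 243
243 = (3,6,3)_8 → 270
270 = (4,1,6)_8 → 281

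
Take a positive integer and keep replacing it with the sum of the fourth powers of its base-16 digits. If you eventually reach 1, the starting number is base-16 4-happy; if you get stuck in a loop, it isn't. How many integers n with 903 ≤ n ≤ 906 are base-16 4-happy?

2

903: 903 → 6578 → 21219 → 39138 → 49089 → 86003 → 101588 → 53650 → 35139 → 10994 → 60657 → 109778 → 59314 → 55474 → 47314 → 47314  (repeats 47314)
904: 904 → 8273 → 642 → 4128 → 17 → 2 → 16 → 1  (reaches 1)
905: 905 → 10738 → 57218 → 83298 → 2194 → 10673 → 21219 → 39138 → 49089 → 86003 → 101588 → 53650 → 35139 → 10994 → 60657 → 109778 → 59314 → 55474 → 47314 → 47314  (repeats 47314)
906: 906 → 14177 → 3779 → 59233 → 42114 → 14368 → 4193 → 1298 → 642 → 4128 → 17 → 2 → 16 → 1  (reaches 1)
base-16 4-happy: 904, 906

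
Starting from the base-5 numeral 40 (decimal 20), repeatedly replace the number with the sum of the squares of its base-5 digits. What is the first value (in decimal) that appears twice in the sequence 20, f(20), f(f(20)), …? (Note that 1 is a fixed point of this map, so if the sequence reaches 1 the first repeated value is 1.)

16

20 = (4,0)_5 → 16
16 = (3,1)_5 → 10
10 = (2,0)_5 → 4
4 = (4)_5 → 16  — 16 already appeared earlier.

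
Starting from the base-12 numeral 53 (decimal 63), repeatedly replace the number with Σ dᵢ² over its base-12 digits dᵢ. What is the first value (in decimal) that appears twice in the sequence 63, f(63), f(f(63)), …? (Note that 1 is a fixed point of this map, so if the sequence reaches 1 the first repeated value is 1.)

34

63 = (5,3)_12 → 5² + 3² = 34
34 = (2,10)_12 → 2² + 10² = 104
104 = (8,8)_12 → 8² + 8² = 128
128 = (10,8)_12 → 10² + 8² = 164
164 = (1,1,8)_12 → 1² + 1² + 8² = 66
66 = (5,6)_12 → 5² + 6² = 61
61 = (5,1)_12 → 5² + 1² = 26
26 = (2,2)_12 → 2² + 2² = 8
8 = (8)_12 → 8² = 64
64 = (5,4)_12 → 5² + 4² = 41
41 = (3,5)_12 → 3² + 5² = 34  — 34 already appeared earlier.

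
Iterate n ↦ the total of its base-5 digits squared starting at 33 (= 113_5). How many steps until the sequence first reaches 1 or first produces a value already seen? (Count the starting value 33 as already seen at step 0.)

33 = (1,1,3)_5 → 1² + 1² + 3² = 1 + 1 + 9 = 11
11 = (2,1)_5 → 2² + 1² = 4 + 1 = 5
5 = (1,0)_5 → 1² + 0² = 1 + 0 = 1  — reached 1.
That took 3 steps.

3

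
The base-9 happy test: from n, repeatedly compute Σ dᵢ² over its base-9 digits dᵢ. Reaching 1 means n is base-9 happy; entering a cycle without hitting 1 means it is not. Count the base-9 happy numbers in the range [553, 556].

1

553: 553 → 101 → 9 → 1  — base-9 happy
554: 554 → 110 → 14 → 26 → 68 → 74 → 68  — not base-9 happy
555: 555 → 121 → 33 → 45 → 25 → 53 → 89 → 65 → 53  — not base-9 happy
556: 556 → 134 → 90 → 2 → 4 → 16 → 50 → 50  — not base-9 happy
base-9 happy: 553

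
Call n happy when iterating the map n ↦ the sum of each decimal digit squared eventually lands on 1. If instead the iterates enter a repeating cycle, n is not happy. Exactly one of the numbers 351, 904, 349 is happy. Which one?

904

351: 351 → 35 → 34 → 25 → 29 → 85 → 89 → 145 → 42 → 20 → 4 → 16 → 37 → 58 → 89  — repeats 89 (not happy)
904: 904 → 97 → 130 → 10 → 1  — reaches 1 (happy)
349: 349 → 106 → 37 → 58 → 89 → 145 → 42 → 20 → 4 → 16 → 37  — repeats 37 (not happy)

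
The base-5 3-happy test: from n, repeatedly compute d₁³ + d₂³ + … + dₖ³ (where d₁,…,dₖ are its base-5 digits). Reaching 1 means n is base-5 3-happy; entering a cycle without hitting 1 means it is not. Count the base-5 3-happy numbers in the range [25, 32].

1

25: 25 → 1  — base-5 3-happy
26: 26 → 2 → 8 → 28 → 28  — not base-5 3-happy
27: 27 → 9 → 65 → 35 → 9  — not base-5 3-happy
28: 28 → 28  — not base-5 3-happy
29: 29 → 65 → 35 → 9 → 65  — not base-5 3-happy
30: 30 → 2 → 8 → 28 → 28  — not base-5 3-happy
31: 31 → 3 → 27 → 9 → 65 → 35 → 9  — not base-5 3-happy
32: 32 → 10 → 8 → 28 → 28  — not base-5 3-happy
base-5 3-happy: 25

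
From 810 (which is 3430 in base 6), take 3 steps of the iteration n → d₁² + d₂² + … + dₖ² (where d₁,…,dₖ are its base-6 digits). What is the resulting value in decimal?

810 = (3,4,3,0)_6 → 3² + 4² + 3² + 0² = 34
34 = (5,4)_6 → 5² + 4² = 41
41 = (1,0,5)_6 → 1² + 0² + 5² = 26

26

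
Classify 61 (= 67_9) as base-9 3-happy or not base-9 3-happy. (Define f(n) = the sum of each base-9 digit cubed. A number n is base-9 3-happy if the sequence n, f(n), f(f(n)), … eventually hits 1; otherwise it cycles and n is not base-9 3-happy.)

61 = (6,7)_9 → 6³ + 7³ = 559
559 = (6,8,1)_9 → 6³ + 8³ + 1³ = 729
729 = (1,0,0,0)_9 → 1³ + 0³ + 0³ + 0³ = 1  — reached 1.

base-9 3-happy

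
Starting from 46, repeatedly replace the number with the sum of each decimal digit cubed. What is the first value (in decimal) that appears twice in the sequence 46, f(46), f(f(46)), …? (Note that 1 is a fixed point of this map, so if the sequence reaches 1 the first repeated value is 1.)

46 → 4³ + 6³ = 64 + 216 = 280
280 → 2³ + 8³ + 0³ = 8 + 512 + 0 = 520
520 → 5³ + 2³ + 0³ = 125 + 8 + 0 = 133
133 → 1³ + 3³ + 3³ = 1 + 27 + 27 = 55
55 → 5³ + 5³ = 125 + 125 = 250
250 → 2³ + 5³ + 0³ = 8 + 125 + 0 = 133  — 133 already appeared earlier.

133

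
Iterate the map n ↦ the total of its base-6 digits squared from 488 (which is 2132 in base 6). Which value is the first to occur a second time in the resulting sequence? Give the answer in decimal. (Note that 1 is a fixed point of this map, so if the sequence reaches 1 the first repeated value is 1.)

488 = (2,1,3,2)_6 → 2² + 1² + 3² + 2² = 4 + 1 + 9 + 4 = 18
18 = (3,0)_6 → 3² + 0² = 9 + 0 = 9
9 = (1,3)_6 → 1² + 3² = 1 + 9 = 10
10 = (1,4)_6 → 1² + 4² = 1 + 16 = 17
17 = (2,5)_6 → 2² + 5² = 4 + 25 = 29
29 = (4,5)_6 → 4² + 5² = 16 + 25 = 41
41 = (1,0,5)_6 → 1² + 0² + 5² = 1 + 0 + 25 = 26
26 = (4,2)_6 → 4² + 2² = 16 + 4 = 20
20 = (3,2)_6 → 3² + 2² = 9 + 4 = 13
13 = (2,1)_6 → 2² + 1² = 4 + 1 = 5
5 = (5)_6 → 5² = 25
25 = (4,1)_6 → 4² + 1² = 16 + 1 = 17  — 17 already appeared earlier.

17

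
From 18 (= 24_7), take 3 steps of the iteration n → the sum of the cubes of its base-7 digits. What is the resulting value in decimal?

126

18 = (2,4)_7 → 72
72 = (1,3,2)_7 → 36
36 = (5,1)_7 → 126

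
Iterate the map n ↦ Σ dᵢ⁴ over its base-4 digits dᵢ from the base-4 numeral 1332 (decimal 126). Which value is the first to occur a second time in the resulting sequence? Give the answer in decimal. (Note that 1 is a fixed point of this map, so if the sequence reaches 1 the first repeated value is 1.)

83

126 = (1,3,3,2)_4 → 179
179 = (2,3,0,3)_4 → 178
178 = (2,3,0,2)_4 → 113
113 = (1,3,0,1)_4 → 83
83 = (1,1,0,3)_4 → 83  — 83 already appeared earlier.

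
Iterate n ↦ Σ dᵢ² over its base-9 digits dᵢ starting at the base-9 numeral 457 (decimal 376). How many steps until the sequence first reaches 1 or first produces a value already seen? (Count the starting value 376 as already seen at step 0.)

376 = (4,5,7)_9 → 4² + 5² + 7² = 90
90 = (1,1,0)_9 → 1² + 1² + 0² = 2
2 = (2)_9 → 2² = 4
4 = (4)_9 → 4² = 16
16 = (1,7)_9 → 1² + 7² = 50
50 = (5,5)_9 → 5² + 5² = 50  — 50 repeats.
That took 6 steps.

6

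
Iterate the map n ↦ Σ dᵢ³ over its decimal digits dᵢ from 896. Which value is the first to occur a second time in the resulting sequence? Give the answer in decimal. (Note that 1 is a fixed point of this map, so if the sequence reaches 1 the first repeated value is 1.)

371

896 → 1457
1457 → 533
533 → 179
179 → 1073
1073 → 371
371 → 371  — 371 already appeared earlier.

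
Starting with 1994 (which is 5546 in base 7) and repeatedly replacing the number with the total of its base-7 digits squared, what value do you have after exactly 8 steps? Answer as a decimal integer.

1994 = (5,5,4,6)_7 → 5² + 5² + 4² + 6² = 102
102 = (2,0,4)_7 → 2² + 0² + 4² = 20
20 = (2,6)_7 → 2² + 6² = 40
40 = (5,5)_7 → 5² + 5² = 50
50 = (1,0,1)_7 → 1² + 0² + 1² = 2
2 = (2)_7 → 2² = 4
4 = (4)_7 → 4² = 16
16 = (2,2)_7 → 2² + 2² = 8

8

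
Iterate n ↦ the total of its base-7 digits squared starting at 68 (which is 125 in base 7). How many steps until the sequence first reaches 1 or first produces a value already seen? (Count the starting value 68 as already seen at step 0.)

68 = (1,2,5)_7 → 1² + 2² + 5² = 1 + 4 + 25 = 30
30 = (4,2)_7 → 4² + 2² = 16 + 4 = 20
20 = (2,6)_7 → 2² + 6² = 4 + 36 = 40
40 = (5,5)_7 → 5² + 5² = 25 + 25 = 50
50 = (1,0,1)_7 → 1² + 0² + 1² = 1 + 0 + 1 = 2
2 = (2)_7 → 2² = 4
4 = (4)_7 → 4² = 16
16 = (2,2)_7 → 2² + 2² = 4 + 4 = 8
8 = (1,1)_7 → 1² + 1² = 1 + 1 = 2  — 2 repeats.
That took 9 steps.

9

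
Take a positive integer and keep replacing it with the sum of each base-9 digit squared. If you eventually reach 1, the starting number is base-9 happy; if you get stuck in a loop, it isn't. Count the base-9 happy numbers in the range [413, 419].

1

413: 413 → 89 → 65 → 53 → 89  (repeats 89)
414: 414 → 26 → 68 → 74 → 68  (repeats 68)
415: 415 → 27 → 9 → 1  (reaches 1)
416: 416 → 30 → 18 → 4 → 16 → 50 → 50  (repeats 50)
417: 417 → 35 → 73 → 65 → 53 → 89 → 65  (repeats 65)
418: 418 → 42 → 52 → 74 → 68 → 74  (repeats 74)
419: 419 → 51 → 61 → 85 → 17 → 65 → 53 → 89 → 65  (repeats 65)
base-9 happy: 415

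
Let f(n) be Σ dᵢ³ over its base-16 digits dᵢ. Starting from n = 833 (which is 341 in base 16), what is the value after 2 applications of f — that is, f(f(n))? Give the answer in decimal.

1853

833 = (3,4,1)_16 → 3³ + 4³ + 1³ = 92
92 = (5,12)_16 → 5³ + 12³ = 1853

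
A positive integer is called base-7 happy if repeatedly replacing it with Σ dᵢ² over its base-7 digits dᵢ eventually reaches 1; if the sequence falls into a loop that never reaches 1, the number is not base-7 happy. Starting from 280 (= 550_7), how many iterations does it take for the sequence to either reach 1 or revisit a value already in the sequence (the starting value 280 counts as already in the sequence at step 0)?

280 = (5,5,0)_7 → 5² + 5² + 0² = 25 + 25 + 0 = 50
50 = (1,0,1)_7 → 1² + 0² + 1² = 1 + 0 + 1 = 2
2 = (2)_7 → 2² = 4
4 = (4)_7 → 4² = 16
16 = (2,2)_7 → 2² + 2² = 4 + 4 = 8
8 = (1,1)_7 → 1² + 1² = 1 + 1 = 2  — 2 repeats.
That took 6 steps.

6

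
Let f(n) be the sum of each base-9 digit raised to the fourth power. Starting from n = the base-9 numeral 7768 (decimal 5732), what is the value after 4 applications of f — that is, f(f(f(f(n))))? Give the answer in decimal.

418

5732 = (7,7,6,8)_9 → 7⁴ + 7⁴ + 6⁴ + 8⁴ = 2401 + 2401 + 1296 + 4096 = 10194
10194 = (1,4,8,7,6)_9 → 1⁴ + 4⁴ + 8⁴ + 7⁴ + 6⁴ = 1 + 256 + 4096 + 2401 + 1296 = 8050
8050 = (1,2,0,3,4)_9 → 1⁴ + 2⁴ + 0⁴ + 3⁴ + 4⁴ = 1 + 16 + 0 + 81 + 256 = 354
354 = (4,3,3)_9 → 4⁴ + 3⁴ + 3⁴ = 256 + 81 + 81 = 418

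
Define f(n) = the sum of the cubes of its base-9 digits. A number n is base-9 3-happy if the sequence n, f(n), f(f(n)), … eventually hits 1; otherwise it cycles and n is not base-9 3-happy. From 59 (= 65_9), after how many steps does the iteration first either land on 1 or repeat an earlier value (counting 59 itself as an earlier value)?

6

59 = (6,5)_9 → 6³ + 5³ = 341
341 = (4,1,8)_9 → 4³ + 1³ + 8³ = 577
577 = (7,1,1)_9 → 7³ + 1³ + 1³ = 345
345 = (4,2,3)_9 → 4³ + 2³ + 3³ = 99
99 = (1,2,0)_9 → 1³ + 2³ + 0³ = 9
9 = (1,0)_9 → 1³ + 0³ = 1  — reached 1.
That took 6 steps.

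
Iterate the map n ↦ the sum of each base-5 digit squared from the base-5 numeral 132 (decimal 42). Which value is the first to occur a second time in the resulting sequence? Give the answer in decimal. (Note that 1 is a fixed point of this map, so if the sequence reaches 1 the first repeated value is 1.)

16

42 = (1,3,2)_5 → 1² + 3² + 2² = 14
14 = (2,4)_5 → 2² + 4² = 20
20 = (4,0)_5 → 4² + 0² = 16
16 = (3,1)_5 → 3² + 1² = 10
10 = (2,0)_5 → 2² + 0² = 4
4 = (4)_5 → 4² = 16  — 16 already appeared earlier.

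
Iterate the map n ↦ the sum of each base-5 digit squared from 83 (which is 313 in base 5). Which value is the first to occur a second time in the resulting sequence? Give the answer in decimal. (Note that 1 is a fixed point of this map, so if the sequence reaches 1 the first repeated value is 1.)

1

83 = (3,1,3)_5 → 3² + 1² + 3² = 19
19 = (3,4)_5 → 3² + 4² = 25
25 = (1,0,0)_5 → 1² + 0² + 0² = 1  — reached the fixed point 1.
1 → 1, so 1 is the first repeated value.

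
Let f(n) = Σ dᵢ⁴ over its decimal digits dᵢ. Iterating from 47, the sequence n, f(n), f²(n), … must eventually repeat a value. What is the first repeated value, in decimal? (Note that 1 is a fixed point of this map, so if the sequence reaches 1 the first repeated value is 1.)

47 → 4⁴ + 7⁴ = 2657
2657 → 2⁴ + 6⁴ + 5⁴ + 7⁴ = 4338
4338 → 4⁴ + 3⁴ + 3⁴ + 8⁴ = 4514
4514 → 4⁴ + 5⁴ + 1⁴ + 4⁴ = 1138
1138 → 1⁴ + 1⁴ + 3⁴ + 8⁴ = 4179
4179 → 4⁴ + 1⁴ + 7⁴ + 9⁴ = 9219
9219 → 9⁴ + 2⁴ + 1⁴ + 9⁴ = 13139
13139 → 1⁴ + 3⁴ + 1⁴ + 3⁴ + 9⁴ = 6725
6725 → 6⁴ + 7⁴ + 2⁴ + 5⁴ = 4338  — 4338 already appeared earlier.

4338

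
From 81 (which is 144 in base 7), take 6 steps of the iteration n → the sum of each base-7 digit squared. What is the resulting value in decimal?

45

81 = (1,4,4)_7 → 1² + 4² + 4² = 1 + 16 + 16 = 33
33 = (4,5)_7 → 4² + 5² = 16 + 25 = 41
41 = (5,6)_7 → 5² + 6² = 25 + 36 = 61
61 = (1,1,5)_7 → 1² + 1² + 5² = 1 + 1 + 25 = 27
27 = (3,6)_7 → 3² + 6² = 9 + 36 = 45
45 = (6,3)_7 → 6² + 3² = 36 + 9 = 45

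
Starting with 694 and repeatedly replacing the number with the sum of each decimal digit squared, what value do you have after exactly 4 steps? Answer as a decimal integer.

694 → 133
133 → 19
19 → 82
82 → 68

68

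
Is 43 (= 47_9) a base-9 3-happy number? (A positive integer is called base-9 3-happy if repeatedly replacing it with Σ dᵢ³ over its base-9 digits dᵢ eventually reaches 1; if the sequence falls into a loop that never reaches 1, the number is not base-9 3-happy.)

not base-9 3-happy

43 = (4,7)_9 → 4³ + 7³ = 407
407 = (5,0,2)_9 → 5³ + 0³ + 2³ = 133
133 = (1,5,7)_9 → 1³ + 5³ + 7³ = 469
469 = (5,7,1)_9 → 5³ + 7³ + 1³ = 469  — 469 already seen; the sequence cycles without reaching 1.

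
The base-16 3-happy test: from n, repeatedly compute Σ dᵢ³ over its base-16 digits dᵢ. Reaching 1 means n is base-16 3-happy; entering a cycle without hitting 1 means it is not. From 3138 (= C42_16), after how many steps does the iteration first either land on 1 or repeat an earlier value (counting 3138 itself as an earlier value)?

14

3138 = (12,4,2)_16 → 12³ + 4³ + 2³ = 1800
1800 = (7,0,8)_16 → 7³ + 0³ + 8³ = 855
855 = (3,5,7)_16 → 3³ + 5³ + 7³ = 495
495 = (1,14,15)_16 → 1³ + 14³ + 15³ = 6120
6120 = (1,7,14,8)_16 → 1³ + 7³ + 14³ + 8³ = 3600
3600 = (14,1,0)_16 → 14³ + 1³ + 0³ = 2745
2745 = (10,11,9)_16 → 10³ + 11³ + 9³ = 3060
3060 = (11,15,4)_16 → 11³ + 15³ + 4³ = 4770
4770 = (1,2,10,2)_16 → 1³ + 2³ + 10³ + 2³ = 1017
1017 = (3,15,9)_16 → 3³ + 15³ + 9³ = 4131
4131 = (1,0,2,3)_16 → 1³ + 0³ + 2³ + 3³ = 36
36 = (2,4)_16 → 2³ + 4³ = 72
72 = (4,8)_16 → 4³ + 8³ = 576
576 = (2,4,0)_16 → 2³ + 4³ + 0³ = 72  — 72 repeats.
That took 14 steps.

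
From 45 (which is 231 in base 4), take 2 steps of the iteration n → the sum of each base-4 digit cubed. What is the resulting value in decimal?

9

45 = (2,3,1)_4 → 36
36 = (2,1,0)_4 → 9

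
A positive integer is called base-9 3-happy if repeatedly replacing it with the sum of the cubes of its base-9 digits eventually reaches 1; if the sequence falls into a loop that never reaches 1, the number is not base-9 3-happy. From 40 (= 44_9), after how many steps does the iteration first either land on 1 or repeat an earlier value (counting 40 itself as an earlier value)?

12

40 = (4,4)_9 → 4³ + 4³ = 128
128 = (1,5,2)_9 → 1³ + 5³ + 2³ = 134
134 = (1,5,8)_9 → 1³ + 5³ + 8³ = 638
638 = (7,7,8)_9 → 7³ + 7³ + 8³ = 1198
1198 = (1,5,7,1)_9 → 1³ + 5³ + 7³ + 1³ = 470
470 = (5,7,2)_9 → 5³ + 7³ + 2³ = 476
476 = (5,7,8)_9 → 5³ + 7³ + 8³ = 980
980 = (1,3,0,8)_9 → 1³ + 3³ + 0³ + 8³ = 540
540 = (6,6,0)_9 → 6³ + 6³ + 0³ = 432
432 = (5,3,0)_9 → 5³ + 3³ + 0³ = 152
152 = (1,7,8)_9 → 1³ + 7³ + 8³ = 856
856 = (1,1,5,1)_9 → 1³ + 1³ + 5³ + 1³ = 128  — 128 repeats.
That took 12 steps.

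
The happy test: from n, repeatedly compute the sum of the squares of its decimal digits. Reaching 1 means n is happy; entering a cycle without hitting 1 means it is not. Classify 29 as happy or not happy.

29 → 2² + 9² = 4 + 81 = 85
85 → 8² + 5² = 64 + 25 = 89
89 → 8² + 9² = 64 + 81 = 145
145 → 1² + 4² + 5² = 1 + 16 + 25 = 42
42 → 4² + 2² = 16 + 4 = 20
20 → 2² + 0² = 4 + 0 = 4
4 → 4² = 16
16 → 1² + 6² = 1 + 36 = 37
37 → 3² + 7² = 9 + 49 = 58
58 → 5² + 8² = 25 + 64 = 89  — 89 already seen; the sequence cycles without reaching 1.

not happy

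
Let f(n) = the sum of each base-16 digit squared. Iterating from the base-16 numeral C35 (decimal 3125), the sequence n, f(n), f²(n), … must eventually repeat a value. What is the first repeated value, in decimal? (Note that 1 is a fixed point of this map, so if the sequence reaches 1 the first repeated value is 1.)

3125 = (12,3,5)_16 → 12² + 3² + 5² = 178
178 = (11,2)_16 → 11² + 2² = 125
125 = (7,13)_16 → 7² + 13² = 218
218 = (13,10)_16 → 13² + 10² = 269
269 = (1,0,13)_16 → 1² + 0² + 13² = 170
170 = (10,10)_16 → 10² + 10² = 200
200 = (12,8)_16 → 12² + 8² = 208
208 = (13,0)_16 → 13² + 0² = 169
169 = (10,9)_16 → 10² + 9² = 181
181 = (11,5)_16 → 11² + 5² = 146
146 = (9,2)_16 → 9² + 2² = 85
85 = (5,5)_16 → 5² + 5² = 50
50 = (3,2)_16 → 3² + 2² = 13
13 = (13)_16 → 13² = 169  — 169 already appeared earlier.

169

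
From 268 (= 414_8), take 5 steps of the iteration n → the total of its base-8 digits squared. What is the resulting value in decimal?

10

268 = (4,1,4)_8 → 4² + 1² + 4² = 16 + 1 + 16 = 33
33 = (4,1)_8 → 4² + 1² = 16 + 1 = 17
17 = (2,1)_8 → 2² + 1² = 4 + 1 = 5
5 = (5)_8 → 5² = 25
25 = (3,1)_8 → 3² + 1² = 9 + 1 = 10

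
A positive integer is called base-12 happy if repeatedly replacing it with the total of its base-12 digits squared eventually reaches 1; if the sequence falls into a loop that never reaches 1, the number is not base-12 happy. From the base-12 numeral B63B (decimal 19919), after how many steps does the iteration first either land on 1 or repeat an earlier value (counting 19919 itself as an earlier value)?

19919 = (11,6,3,11)_12 → 287
287 = (1,11,11)_12 → 243
243 = (1,8,3)_12 → 74
74 = (6,2)_12 → 40
40 = (3,4)_12 → 25
25 = (2,1)_12 → 5
5 = (5)_12 → 25  — 25 repeats.
That took 7 steps.

7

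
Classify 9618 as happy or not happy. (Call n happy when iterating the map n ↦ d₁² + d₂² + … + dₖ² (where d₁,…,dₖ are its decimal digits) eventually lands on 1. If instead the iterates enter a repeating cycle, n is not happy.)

9618 → 9² + 6² + 1² + 8² = 182
182 → 1² + 8² + 2² = 69
69 → 6² + 9² = 117
117 → 1² + 1² + 7² = 51
51 → 5² + 1² = 26
26 → 2² + 6² = 40
40 → 4² + 0² = 16
16 → 1² + 6² = 37
37 → 3² + 7² = 58
58 → 5² + 8² = 89
89 → 8² + 9² = 145
145 → 1² + 4² + 5² = 42
42 → 4² + 2² = 20
20 → 2² + 0² = 4
4 → 4² = 16  — 16 already seen; the sequence cycles without reaching 1.

not happy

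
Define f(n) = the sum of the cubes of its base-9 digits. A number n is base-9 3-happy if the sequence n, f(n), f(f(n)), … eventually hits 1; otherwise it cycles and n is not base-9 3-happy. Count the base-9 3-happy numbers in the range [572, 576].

1

572: 572 → 468 → 468  (repeats 468)
573: 573 → 559 → 729 → 1  (reaches 1)
574: 574 → 686 → 584 → 856 → 128 → 134 → 638 → 1198 → 470 → 476 → 980 → 540 → 432 → 152 → 856  (repeats 856)
575: 575 → 855 → 127 → 127  (repeats 127)
576: 576 → 344 → 80 → 1024 → 496 → 218 → 232 → 694 → 638 → 1198 → 470 → 476 → 980 → 540 → 432 → 152 → 856 → 128 → 134 → 638  (repeats 638)
base-9 3-happy: 573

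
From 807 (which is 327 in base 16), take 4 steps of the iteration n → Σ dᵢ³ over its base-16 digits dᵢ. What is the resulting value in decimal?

3528

807 = (3,2,7)_16 → 378
378 = (1,7,10)_16 → 1344
1344 = (5,4,0)_16 → 189
189 = (11,13)_16 → 3528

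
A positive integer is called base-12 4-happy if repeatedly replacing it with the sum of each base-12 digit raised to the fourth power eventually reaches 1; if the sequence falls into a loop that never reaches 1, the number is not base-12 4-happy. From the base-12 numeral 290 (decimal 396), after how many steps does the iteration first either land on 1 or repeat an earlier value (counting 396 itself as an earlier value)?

15

396 = (2,9,0)_12 → 2⁴ + 9⁴ + 0⁴ = 6577
6577 = (3,9,8,1)_12 → 3⁴ + 9⁴ + 8⁴ + 1⁴ = 10739
10739 = (6,2,6,11)_12 → 6⁴ + 2⁴ + 6⁴ + 11⁴ = 17249
17249 = (9,11,9,5)_12 → 9⁴ + 11⁴ + 9⁴ + 5⁴ = 28388
28388 = (1,4,5,1,8)_12 → 1⁴ + 4⁴ + 5⁴ + 1⁴ + 8⁴ = 4979
4979 = (2,10,6,11)_12 → 2⁴ + 10⁴ + 6⁴ + 11⁴ = 25953
25953 = (1,3,0,2,9)_12 → 1⁴ + 3⁴ + 0⁴ + 2⁴ + 9⁴ = 6659
6659 = (3,10,2,11)_12 → 3⁴ + 10⁴ + 2⁴ + 11⁴ = 24738
24738 = (1,2,3,9,6)_12 → 1⁴ + 2⁴ + 3⁴ + 9⁴ + 6⁴ = 7955
7955 = (4,7,2,11)_12 → 4⁴ + 7⁴ + 2⁴ + 11⁴ = 17314
17314 = (10,0,2,10)_12 → 10⁴ + 0⁴ + 2⁴ + 10⁴ = 20016
20016 = (11,7,0,0)_12 → 11⁴ + 7⁴ + 0⁴ + 0⁴ = 17042
17042 = (9,10,4,2)_12 → 9⁴ + 10⁴ + 4⁴ + 2⁴ = 16833
16833 = (9,8,10,9)_12 → 9⁴ + 8⁴ + 10⁴ + 9⁴ = 27218
27218 = (1,3,9,0,2)_12 → 1⁴ + 3⁴ + 9⁴ + 0⁴ + 2⁴ = 6659  — 6659 repeats.
That took 15 steps.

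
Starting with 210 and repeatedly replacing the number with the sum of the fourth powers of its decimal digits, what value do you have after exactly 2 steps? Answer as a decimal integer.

2402

210 → 2⁴ + 1⁴ + 0⁴ = 17
17 → 1⁴ + 7⁴ = 2402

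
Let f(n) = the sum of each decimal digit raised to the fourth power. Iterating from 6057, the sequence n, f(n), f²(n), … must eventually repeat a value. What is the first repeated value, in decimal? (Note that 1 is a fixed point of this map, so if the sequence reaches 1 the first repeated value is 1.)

6057 → 6⁴ + 0⁴ + 5⁴ + 7⁴ = 1296 + 0 + 625 + 2401 = 4322
4322 → 4⁴ + 3⁴ + 2⁴ + 2⁴ = 256 + 81 + 16 + 16 = 369
369 → 3⁴ + 6⁴ + 9⁴ = 81 + 1296 + 6561 = 7938
7938 → 7⁴ + 9⁴ + 3⁴ + 8⁴ = 2401 + 6561 + 81 + 4096 = 13139
13139 → 1⁴ + 3⁴ + 1⁴ + 3⁴ + 9⁴ = 1 + 81 + 1 + 81 + 6561 = 6725
6725 → 6⁴ + 7⁴ + 2⁴ + 5⁴ = 1296 + 2401 + 16 + 625 = 4338
4338 → 4⁴ + 3⁴ + 3⁴ + 8⁴ = 256 + 81 + 81 + 4096 = 4514
4514 → 4⁴ + 5⁴ + 1⁴ + 4⁴ = 256 + 625 + 1 + 256 = 1138
1138 → 1⁴ + 1⁴ + 3⁴ + 8⁴ = 1 + 1 + 81 + 4096 = 4179
4179 → 4⁴ + 1⁴ + 7⁴ + 9⁴ = 256 + 1 + 2401 + 6561 = 9219
9219 → 9⁴ + 2⁴ + 1⁴ + 9⁴ = 6561 + 16 + 1 + 6561 = 13139  — 13139 already appeared earlier.

13139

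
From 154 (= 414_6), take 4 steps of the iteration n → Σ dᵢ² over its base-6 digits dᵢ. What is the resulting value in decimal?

154 = (4,1,4)_6 → 4² + 1² + 4² = 33
33 = (5,3)_6 → 5² + 3² = 34
34 = (5,4)_6 → 5² + 4² = 41
41 = (1,0,5)_6 → 1² + 0² + 5² = 26

26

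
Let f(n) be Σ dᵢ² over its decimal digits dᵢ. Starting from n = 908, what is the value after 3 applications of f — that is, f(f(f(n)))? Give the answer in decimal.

20

908 → 9² + 0² + 8² = 145
145 → 1² + 4² + 5² = 42
42 → 4² + 2² = 20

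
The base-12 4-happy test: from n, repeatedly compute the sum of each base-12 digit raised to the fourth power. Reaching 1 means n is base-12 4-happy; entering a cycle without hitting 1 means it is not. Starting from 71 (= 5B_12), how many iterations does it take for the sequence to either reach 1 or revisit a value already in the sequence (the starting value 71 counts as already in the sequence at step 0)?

14

71 = (5,11)_12 → 5⁴ + 11⁴ = 15266
15266 = (8,10,0,2)_12 → 8⁴ + 10⁴ + 0⁴ + 2⁴ = 14112
14112 = (8,2,0,0)_12 → 8⁴ + 2⁴ + 0⁴ + 0⁴ = 4112
4112 = (2,4,6,8)_12 → 2⁴ + 4⁴ + 6⁴ + 8⁴ = 5664
5664 = (3,3,4,0)_12 → 3⁴ + 3⁴ + 4⁴ + 0⁴ = 418
418 = (2,10,10)_12 → 2⁴ + 10⁴ + 10⁴ = 20016
20016 = (11,7,0,0)_12 → 11⁴ + 7⁴ + 0⁴ + 0⁴ = 17042
17042 = (9,10,4,2)_12 → 9⁴ + 10⁴ + 4⁴ + 2⁴ = 16833
16833 = (9,8,10,9)_12 → 9⁴ + 8⁴ + 10⁴ + 9⁴ = 27218
27218 = (1,3,9,0,2)_12 → 1⁴ + 3⁴ + 9⁴ + 0⁴ + 2⁴ = 6659
6659 = (3,10,2,11)_12 → 3⁴ + 10⁴ + 2⁴ + 11⁴ = 24738
24738 = (1,2,3,9,6)_12 → 1⁴ + 2⁴ + 3⁴ + 9⁴ + 6⁴ = 7955
7955 = (4,7,2,11)_12 → 4⁴ + 7⁴ + 2⁴ + 11⁴ = 17314
17314 = (10,0,2,10)_12 → 10⁴ + 0⁴ + 2⁴ + 10⁴ = 20016  — 20016 repeats.
That took 14 steps.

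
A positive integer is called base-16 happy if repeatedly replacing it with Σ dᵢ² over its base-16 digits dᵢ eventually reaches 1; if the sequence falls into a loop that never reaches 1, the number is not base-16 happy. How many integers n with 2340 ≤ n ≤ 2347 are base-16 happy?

2340: 2340 → 101 → 61 → 178 → 125 → 218 → 269 → 170 → 200 → 208 → 169 → 181 → 146 → 85 → 50 → 13 → 169  (repeats 169)
2341: 2341 → 110 → 232 → 260 → 17 → 2 → 4 → 16 → 1  (reaches 1)
2342: 2342 → 121 → 130 → 68 → 32 → 4 → 16 → 1  (reaches 1)
2343: 2343 → 134 → 100 → 52 → 25 → 82 → 29 → 170 → 200 → 208 → 169 → 181 → 146 → 85 → 50 → 13 → 169  (repeats 169)
2344: 2344 → 149 → 106 → 136 → 128 → 64 → 16 → 1  (reaches 1)
2345: 2345 → 166 → 136 → 128 → 64 → 16 → 1  (reaches 1)
2346: 2346 → 185 → 202 → 244 → 241 → 226 → 200 → 208 → 169 → 181 → 146 → 85 → 50 → 13 → 169  (repeats 169)
2347: 2347 → 206 → 340 → 42 → 104 → 100 → 52 → 25 → 82 → 29 → 170 → 200 → 208 → 169 → 181 → 146 → 85 → 50 → 13 → 169  (repeats 169)
base-16 happy: 2341, 2342, 2344, 2345

4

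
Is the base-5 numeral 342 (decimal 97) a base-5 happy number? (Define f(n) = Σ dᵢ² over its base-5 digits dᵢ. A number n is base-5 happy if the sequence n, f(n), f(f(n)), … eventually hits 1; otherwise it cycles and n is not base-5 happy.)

not base-5 happy

97 = (3,4,2)_5 → 29
29 = (1,0,4)_5 → 17
17 = (3,2)_5 → 13
13 = (2,3)_5 → 13  — 13 already seen; the sequence cycles without reaching 1.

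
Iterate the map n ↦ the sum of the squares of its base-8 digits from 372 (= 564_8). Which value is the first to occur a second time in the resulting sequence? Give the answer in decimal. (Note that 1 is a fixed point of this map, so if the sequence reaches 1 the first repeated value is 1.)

372 = (5,6,4)_8 → 5² + 6² + 4² = 77
77 = (1,1,5)_8 → 1² + 1² + 5² = 27
27 = (3,3)_8 → 3² + 3² = 18
18 = (2,2)_8 → 2² + 2² = 8
8 = (1,0)_8 → 1² + 0² = 1  — reached the fixed point 1.
1 → 1, so 1 is the first repeated value.

1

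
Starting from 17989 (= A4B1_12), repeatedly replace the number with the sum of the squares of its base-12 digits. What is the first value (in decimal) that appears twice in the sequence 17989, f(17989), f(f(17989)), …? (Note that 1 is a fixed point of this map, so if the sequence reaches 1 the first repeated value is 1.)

100

17989 = (10,4,11,1)_12 → 10² + 4² + 11² + 1² = 100 + 16 + 121 + 1 = 238
238 = (1,7,10)_12 → 1² + 7² + 10² = 1 + 49 + 100 = 150
150 = (1,0,6)_12 → 1² + 0² + 6² = 1 + 0 + 36 = 37
37 = (3,1)_12 → 3² + 1² = 9 + 1 = 10
10 = (10)_12 → 10² = 100
100 = (8,4)_12 → 8² + 4² = 64 + 16 = 80
80 = (6,8)_12 → 6² + 8² = 36 + 64 = 100  — 100 already appeared earlier.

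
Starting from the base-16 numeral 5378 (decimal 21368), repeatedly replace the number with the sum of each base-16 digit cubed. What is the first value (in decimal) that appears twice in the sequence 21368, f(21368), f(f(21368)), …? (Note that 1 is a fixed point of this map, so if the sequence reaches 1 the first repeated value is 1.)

2729

21368 = (5,3,7,8)_16 → 5³ + 3³ + 7³ + 8³ = 125 + 27 + 343 + 512 = 1007
1007 = (3,14,15)_16 → 3³ + 14³ + 15³ = 27 + 2744 + 3375 = 6146
6146 = (1,8,0,2)_16 → 1³ + 8³ + 0³ + 2³ = 1 + 512 + 0 + 8 = 521
521 = (2,0,9)_16 → 2³ + 0³ + 9³ = 8 + 0 + 729 = 737
737 = (2,14,1)_16 → 2³ + 14³ + 1³ = 8 + 2744 + 1 = 2753
2753 = (10,12,1)_16 → 10³ + 12³ + 1³ = 1000 + 1728 + 1 = 2729
2729 = (10,10,9)_16 → 10³ + 10³ + 9³ = 1000 + 1000 + 729 = 2729  — 2729 already appeared earlier.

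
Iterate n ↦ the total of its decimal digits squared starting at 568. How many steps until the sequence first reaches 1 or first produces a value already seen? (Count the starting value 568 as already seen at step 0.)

568 → 125
125 → 30
30 → 9
9 → 81
81 → 65
65 → 61
61 → 37
37 → 58
58 → 89
89 → 145
145 → 42
42 → 20
20 → 4
4 → 16
16 → 37  — 37 repeats.
That took 15 steps.

15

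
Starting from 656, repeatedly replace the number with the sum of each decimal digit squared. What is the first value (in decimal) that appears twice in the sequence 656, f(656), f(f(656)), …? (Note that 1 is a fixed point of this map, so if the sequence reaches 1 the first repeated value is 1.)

1

656 → 6² + 5² + 6² = 36 + 25 + 36 = 97
97 → 9² + 7² = 81 + 49 = 130
130 → 1² + 3² + 0² = 1 + 9 + 0 = 10
10 → 1² + 0² = 1 + 0 = 1  — reached the fixed point 1.
1 → 1, so 1 is the first repeated value.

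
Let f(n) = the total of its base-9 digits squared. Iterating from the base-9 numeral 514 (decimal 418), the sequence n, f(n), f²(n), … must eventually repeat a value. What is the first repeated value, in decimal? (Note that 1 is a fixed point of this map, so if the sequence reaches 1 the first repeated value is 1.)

418 = (5,1,4)_9 → 5² + 1² + 4² = 42
42 = (4,6)_9 → 4² + 6² = 52
52 = (5,7)_9 → 5² + 7² = 74
74 = (8,2)_9 → 8² + 2² = 68
68 = (7,5)_9 → 7² + 5² = 74  — 74 already appeared earlier.

74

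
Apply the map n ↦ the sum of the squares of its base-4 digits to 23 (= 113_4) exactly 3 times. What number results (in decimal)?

23 = (1,1,3)_4 → 1² + 1² + 3² = 1 + 1 + 9 = 11
11 = (2,3)_4 → 2² + 3² = 4 + 9 = 13
13 = (3,1)_4 → 3² + 1² = 9 + 1 = 10

10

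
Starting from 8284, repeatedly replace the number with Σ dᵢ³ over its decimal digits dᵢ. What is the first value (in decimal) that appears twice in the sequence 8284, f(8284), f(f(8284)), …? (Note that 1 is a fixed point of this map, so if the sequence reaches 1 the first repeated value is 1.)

370

8284 → 8³ + 2³ + 8³ + 4³ = 1096
1096 → 1³ + 0³ + 9³ + 6³ = 946
946 → 9³ + 4³ + 6³ = 1009
1009 → 1³ + 0³ + 0³ + 9³ = 730
730 → 7³ + 3³ + 0³ = 370
370 → 3³ + 7³ + 0³ = 370  — 370 already appeared earlier.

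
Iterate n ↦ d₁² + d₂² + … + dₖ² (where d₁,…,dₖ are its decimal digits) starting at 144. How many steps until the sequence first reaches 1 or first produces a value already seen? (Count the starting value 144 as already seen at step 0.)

144 → 1² + 4² + 4² = 33
33 → 3² + 3² = 18
18 → 1² + 8² = 65
65 → 6² + 5² = 61
61 → 6² + 1² = 37
37 → 3² + 7² = 58
58 → 5² + 8² = 89
89 → 8² + 9² = 145
145 → 1² + 4² + 5² = 42
42 → 4² + 2² = 20
20 → 2² + 0² = 4
4 → 4² = 16
16 → 1² + 6² = 37  — 37 repeats.
That took 13 steps.

13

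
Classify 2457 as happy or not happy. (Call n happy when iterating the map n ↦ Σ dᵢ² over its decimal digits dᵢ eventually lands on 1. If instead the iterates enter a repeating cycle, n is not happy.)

2457 → 2² + 4² + 5² + 7² = 94
94 → 9² + 4² = 97
97 → 9² + 7² = 130
130 → 1² + 3² + 0² = 10
10 → 1² + 0² = 1  — reached 1.

happy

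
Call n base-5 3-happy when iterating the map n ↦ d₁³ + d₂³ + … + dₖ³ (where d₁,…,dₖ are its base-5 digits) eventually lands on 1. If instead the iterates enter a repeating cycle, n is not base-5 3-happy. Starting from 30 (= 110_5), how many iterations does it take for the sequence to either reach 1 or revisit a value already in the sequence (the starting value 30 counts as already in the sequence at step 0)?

4

30 = (1,1,0)_5 → 2
2 = (2)_5 → 8
8 = (1,3)_5 → 28
28 = (1,0,3)_5 → 28  — 28 repeats.
That took 4 steps.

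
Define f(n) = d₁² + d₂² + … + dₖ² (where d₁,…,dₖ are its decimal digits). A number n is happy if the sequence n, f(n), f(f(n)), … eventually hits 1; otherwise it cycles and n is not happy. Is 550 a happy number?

550 → 5² + 5² + 0² = 50
50 → 5² + 0² = 25
25 → 2² + 5² = 29
29 → 2² + 9² = 85
85 → 8² + 5² = 89
89 → 8² + 9² = 145
145 → 1² + 4² + 5² = 42
42 → 4² + 2² = 20
20 → 2² + 0² = 4
4 → 4² = 16
16 → 1² + 6² = 37
37 → 3² + 7² = 58
58 → 5² + 8² = 89  — 89 already seen; the sequence cycles without reaching 1.

not happy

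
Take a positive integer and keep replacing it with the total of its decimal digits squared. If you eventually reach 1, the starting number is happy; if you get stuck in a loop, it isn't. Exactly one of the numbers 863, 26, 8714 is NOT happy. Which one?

863: 863 → 109 → 82 → 68 → 100 → 1  — reaches 1 (happy)
26: 26 → 40 → 16 → 37 → 58 → 89 → 145 → 42 → 20 → 4 → 16  — repeats 16 (not happy)
8714: 8714 → 130 → 10 → 1  — reaches 1 (happy)

26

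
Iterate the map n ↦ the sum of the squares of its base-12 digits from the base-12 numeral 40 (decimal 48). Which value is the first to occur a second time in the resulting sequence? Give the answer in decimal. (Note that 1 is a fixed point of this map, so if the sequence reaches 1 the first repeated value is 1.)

26

48 = (4,0)_12 → 4² + 0² = 16
16 = (1,4)_12 → 1² + 4² = 17
17 = (1,5)_12 → 1² + 5² = 26
26 = (2,2)_12 → 2² + 2² = 8
8 = (8)_12 → 8² = 64
64 = (5,4)_12 → 5² + 4² = 41
41 = (3,5)_12 → 3² + 5² = 34
34 = (2,10)_12 → 2² + 10² = 104
104 = (8,8)_12 → 8² + 8² = 128
128 = (10,8)_12 → 10² + 8² = 164
164 = (1,1,8)_12 → 1² + 1² + 8² = 66
66 = (5,6)_12 → 5² + 6² = 61
61 = (5,1)_12 → 5² + 1² = 26  — 26 already appeared earlier.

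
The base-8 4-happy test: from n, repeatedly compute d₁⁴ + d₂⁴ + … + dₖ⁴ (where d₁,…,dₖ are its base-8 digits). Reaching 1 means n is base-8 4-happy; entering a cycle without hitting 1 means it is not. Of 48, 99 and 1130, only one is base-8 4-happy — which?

48: 48 → 1296 → 288 → 512 → 1  — reaches 1 (base-8 4-happy)
99: 99 → 338 → 657 → 34 → 272 → 272  — repeats 272 (not base-8 4-happy)
1130: 1130 → 658 → 49 → 1297 → 289 → 513 → 2 → 16 → 16  — repeats 16 (not base-8 4-happy)

48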